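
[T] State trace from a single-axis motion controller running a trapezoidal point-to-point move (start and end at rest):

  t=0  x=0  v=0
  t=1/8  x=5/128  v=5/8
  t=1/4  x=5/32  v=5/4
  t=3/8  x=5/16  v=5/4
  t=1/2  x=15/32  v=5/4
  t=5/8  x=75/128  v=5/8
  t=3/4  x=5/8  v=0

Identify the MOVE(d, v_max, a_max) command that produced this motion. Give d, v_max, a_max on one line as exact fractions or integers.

d=5/8 v_max=5/4 a_max=5

final state: t=3/4, x=5/8, v=0 → d = 5/8
a_max = (5/8−0)/(1/8−0) = 5
max v = 5/4 over t∈[1/4,1/2] → v_max = 5/4
check: 5/4·(1/4+1/4) = 5/8 ✓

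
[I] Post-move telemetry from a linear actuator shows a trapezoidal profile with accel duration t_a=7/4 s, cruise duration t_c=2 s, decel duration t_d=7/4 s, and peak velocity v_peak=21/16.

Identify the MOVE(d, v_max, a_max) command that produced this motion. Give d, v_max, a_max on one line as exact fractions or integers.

a_max = (21/16)/(7/4) = 3/4
d_a = ½·21/16·7/4 = 147/128; d_c = 21/16·2 = 21/8
d = 2·147/128 + 21/8 = 315/64
t_c = 2 > 0 so v_max = 21/16

d=315/64 v_max=21/16 a_max=3/4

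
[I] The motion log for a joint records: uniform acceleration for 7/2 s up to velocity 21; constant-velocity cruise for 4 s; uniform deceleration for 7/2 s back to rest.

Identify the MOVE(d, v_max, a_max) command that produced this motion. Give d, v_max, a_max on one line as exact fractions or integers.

d=315/2 v_max=21 a_max=6

a_max = 21/(7/2) = 6
d_a = ½·21·7/2 = 147/4; d_c = 21·4 = 84
d = 2·147/4 + 84 = 315/2
t_c = 4 > 0 ⇒ limit active, v_max = 21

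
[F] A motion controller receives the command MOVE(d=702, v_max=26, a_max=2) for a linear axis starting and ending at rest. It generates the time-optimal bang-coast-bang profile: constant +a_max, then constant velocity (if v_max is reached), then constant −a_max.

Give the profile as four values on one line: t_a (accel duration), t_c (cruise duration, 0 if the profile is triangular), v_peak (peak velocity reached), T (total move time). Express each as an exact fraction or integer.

t_a=13 t_c=14 v_peak=26 T=40

v_max²/a_max = 26²/2 = 338
702 ≥ 338 → trapezoidal
t_a = 26/2 = 13; v_peak = 26
d_cruise = 702 − 338 = 364; t_c = 364/26 = 14
T = 2·13 + 14 = 40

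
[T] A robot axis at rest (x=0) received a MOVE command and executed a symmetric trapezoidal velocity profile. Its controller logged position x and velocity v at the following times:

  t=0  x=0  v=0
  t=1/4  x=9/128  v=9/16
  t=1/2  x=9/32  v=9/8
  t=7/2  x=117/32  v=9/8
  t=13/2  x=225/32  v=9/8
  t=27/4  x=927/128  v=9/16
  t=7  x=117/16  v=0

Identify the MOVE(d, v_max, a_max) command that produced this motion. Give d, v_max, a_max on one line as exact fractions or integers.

d=117/16 v_max=9/8 a_max=9/4

final state: t=7, x=117/16, v=0 → d = 117/16
a_max = (9/16−0)/(1/4−0) = 9/4
max v = 9/8 over t∈[1/2,13/2] → v_max = 9/8
check: 9/8·(1/2+6) = 117/16 ✓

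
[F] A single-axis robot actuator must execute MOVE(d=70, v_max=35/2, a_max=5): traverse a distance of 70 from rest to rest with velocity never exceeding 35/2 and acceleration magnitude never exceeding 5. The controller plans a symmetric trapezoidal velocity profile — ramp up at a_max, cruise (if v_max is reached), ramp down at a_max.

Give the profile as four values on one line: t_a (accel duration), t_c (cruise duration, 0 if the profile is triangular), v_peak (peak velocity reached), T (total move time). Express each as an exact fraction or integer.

t_a=7/2 t_c=1/2 v_peak=35/2 T=15/2

vₘ²/aₘ = (35/2)²/5 = 245/4
70 ≥ 245/4 so v_max reached
t_a = (35/2)/5 = 7/2; v_peak = 35/2
d_cruise = 70 − 245/4 = 35/4; t_c = (35/4)/(35/2) = 1/2
T = 2·7/2 + 1/2 = 15/2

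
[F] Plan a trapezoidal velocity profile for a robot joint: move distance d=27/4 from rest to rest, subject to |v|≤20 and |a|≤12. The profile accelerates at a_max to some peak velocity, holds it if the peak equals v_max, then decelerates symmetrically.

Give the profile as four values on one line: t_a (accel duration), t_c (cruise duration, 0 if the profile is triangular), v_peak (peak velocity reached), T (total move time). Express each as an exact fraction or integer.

v_max²/a_max = 20²/12 = 100/3
27/4 < 100/3 so t_c = 0
v_peak = √(27/4·12) = √81 = 9
t_a = 9/12 = 3/4; t_c = 0
T = 2·3/4 = 3/2

t_a=3/4 t_c=0 v_peak=9 T=3/2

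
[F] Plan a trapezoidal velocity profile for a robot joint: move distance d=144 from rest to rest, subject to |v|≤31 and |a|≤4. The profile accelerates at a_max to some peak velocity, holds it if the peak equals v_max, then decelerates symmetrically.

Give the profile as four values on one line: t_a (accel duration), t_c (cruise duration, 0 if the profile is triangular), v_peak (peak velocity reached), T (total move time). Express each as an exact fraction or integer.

t_a=6 t_c=0 v_peak=24 T=12

(v_max)²/a_max = 31²/4 = 961/4
144 < 961/4 so t_c = 0
v_peak = √(144·4) = √576 = 24
t_a = 24/4 = 6; t_c = 0
T = 2·6 = 12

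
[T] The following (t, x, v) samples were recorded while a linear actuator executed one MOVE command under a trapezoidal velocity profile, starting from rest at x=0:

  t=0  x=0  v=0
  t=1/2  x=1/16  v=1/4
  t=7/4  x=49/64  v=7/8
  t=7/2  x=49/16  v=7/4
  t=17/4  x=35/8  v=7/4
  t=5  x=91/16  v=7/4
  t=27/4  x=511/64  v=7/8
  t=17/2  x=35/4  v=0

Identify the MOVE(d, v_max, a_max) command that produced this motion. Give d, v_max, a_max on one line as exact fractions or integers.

d=35/4 v_max=7/4 a_max=1/2

final state: t=17/2, x=35/4, v=0 → d = 35/4
a_max = (1/4−0)/(1/2−0) = 1/2
max v = 7/4 over t∈[7/2,5] → v_max = 7/4
check: 7/4·(7/2+3/2) = 35/4 ✓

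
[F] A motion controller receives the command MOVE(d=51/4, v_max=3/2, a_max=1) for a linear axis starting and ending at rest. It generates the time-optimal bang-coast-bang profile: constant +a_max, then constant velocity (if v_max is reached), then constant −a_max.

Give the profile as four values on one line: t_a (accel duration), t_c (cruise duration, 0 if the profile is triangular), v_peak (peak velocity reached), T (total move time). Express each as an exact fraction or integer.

(v_max)²/a_max = (3/2)²/1 = 9/4
51/4 ≥ 9/4 → trapezoidal
t_a = (3/2)/1 = 3/2; v_peak = 3/2
d_cruise = 51/4 − 9/4 = 21/2; t_c = (21/2)/(3/2) = 7
T = 2·3/2 + 7 = 10

t_a=3/2 t_c=7 v_peak=3/2 T=10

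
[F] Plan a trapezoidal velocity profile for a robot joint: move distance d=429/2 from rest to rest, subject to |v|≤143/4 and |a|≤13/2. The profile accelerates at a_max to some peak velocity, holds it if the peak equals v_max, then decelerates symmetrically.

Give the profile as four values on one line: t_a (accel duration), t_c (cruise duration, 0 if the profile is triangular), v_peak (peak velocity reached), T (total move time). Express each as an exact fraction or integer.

(v_max)²/a_max = (143/4)²/(13/2) = 1573/8
429/2 ≥ 1573/8 ⇒ cruise phase
t_a = (143/4)/(13/2) = 11/2; v_peak = 143/4
d_cruise = 429/2 − 1573/8 = 143/8; t_c = (143/8)/(143/4) = 1/2
T = 2·11/2 + 1/2 = 23/2

t_a=11/2 t_c=1/2 v_peak=143/4 T=23/2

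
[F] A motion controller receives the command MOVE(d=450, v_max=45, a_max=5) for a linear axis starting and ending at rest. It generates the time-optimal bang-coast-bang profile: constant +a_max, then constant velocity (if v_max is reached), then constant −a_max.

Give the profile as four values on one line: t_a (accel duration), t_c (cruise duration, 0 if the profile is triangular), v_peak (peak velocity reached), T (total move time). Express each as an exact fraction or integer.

t_a=9 t_c=1 v_peak=45 T=19

(v_max)²/a_max = 45²/5 = 405
450 ≥ 405 → trapezoidal
t_a = 45/5 = 9; v_peak = 45
d_cruise = 450 − 405 = 45; t_c = 45/45 = 1
T = 2·9 + 1 = 19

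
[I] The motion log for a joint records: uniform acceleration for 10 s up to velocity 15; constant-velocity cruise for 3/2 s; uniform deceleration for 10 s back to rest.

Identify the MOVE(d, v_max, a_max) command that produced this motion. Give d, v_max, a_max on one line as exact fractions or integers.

d=345/2 v_max=15 a_max=3/2

a_max = 15/10 = 3/2
d_a = ½·15·10 = 75; d_c = 15·3/2 = 45/2
d = 2·75 + 45/2 = 345/2
t_c = 3/2 > 0 so v_max = 15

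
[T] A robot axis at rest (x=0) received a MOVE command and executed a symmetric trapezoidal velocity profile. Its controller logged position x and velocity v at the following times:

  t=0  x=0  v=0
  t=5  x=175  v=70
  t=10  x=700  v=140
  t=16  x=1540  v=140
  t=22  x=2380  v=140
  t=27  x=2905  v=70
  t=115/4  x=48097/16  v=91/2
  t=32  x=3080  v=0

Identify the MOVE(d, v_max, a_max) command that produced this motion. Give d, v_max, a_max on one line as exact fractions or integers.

final state: t=32, x=3080, v=0 → d = 3080
a_max = (70−0)/(5−0) = 14
max v = 140 over t∈[10,22] → v_max = 140
check: 140·(10+12) = 3080 ✓

d=3080 v_max=140 a_max=14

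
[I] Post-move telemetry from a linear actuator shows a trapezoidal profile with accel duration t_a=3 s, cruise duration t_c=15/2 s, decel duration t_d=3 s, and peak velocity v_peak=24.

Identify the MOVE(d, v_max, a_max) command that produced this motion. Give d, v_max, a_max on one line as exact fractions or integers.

a_max = 24/3 = 8
d_a = ½·24·3 = 36; d_c = 24·15/2 = 180
d = 2·36 + 180 = 252
t_c = 15/2 > 0 → v_max = v_peak = 24

d=252 v_max=24 a_max=8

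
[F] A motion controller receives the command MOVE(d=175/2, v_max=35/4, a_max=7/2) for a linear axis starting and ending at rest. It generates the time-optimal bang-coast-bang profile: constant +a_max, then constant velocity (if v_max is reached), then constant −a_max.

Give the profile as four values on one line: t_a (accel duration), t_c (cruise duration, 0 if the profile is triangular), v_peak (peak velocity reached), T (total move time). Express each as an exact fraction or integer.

t_a=5/2 t_c=15/2 v_peak=35/4 T=25/2

(v_max)²/a_max = (35/4)²/(7/2) = 175/8
175/2 ≥ 175/8 ⇒ cruise phase
t_a = (35/4)/(7/2) = 5/2; v_peak = 35/4
d_cruise = 175/2 − 175/8 = 525/8; t_c = (525/8)/(35/4) = 15/2
T = 2·5/2 + 15/2 = 25/2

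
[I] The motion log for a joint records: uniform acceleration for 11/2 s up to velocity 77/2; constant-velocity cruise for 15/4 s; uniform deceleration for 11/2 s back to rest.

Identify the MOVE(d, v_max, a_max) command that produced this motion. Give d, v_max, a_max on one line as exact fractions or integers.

a_max = (77/2)/(11/2) = 7
d_a = ½·77/2·11/2 = 847/8; d_c = 77/2·15/4 = 1155/8
d = 2·847/8 + 1155/8 = 2849/8
t_c = 15/4 > 0 → v_max = v_peak = 77/2

d=2849/8 v_max=77/2 a_max=7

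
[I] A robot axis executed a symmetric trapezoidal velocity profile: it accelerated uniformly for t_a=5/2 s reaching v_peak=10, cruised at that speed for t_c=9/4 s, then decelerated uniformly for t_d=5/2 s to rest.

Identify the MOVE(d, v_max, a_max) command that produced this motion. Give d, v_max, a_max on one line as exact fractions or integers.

a_max = 10/(5/2) = 4
d_a = ½·10·5/2 = 25/2; d_c = 10·9/4 = 45/2
d = 2·25/2 + 45/2 = 95/2
t_c = 9/4 > 0 so v_max = 10

d=95/2 v_max=10 a_max=4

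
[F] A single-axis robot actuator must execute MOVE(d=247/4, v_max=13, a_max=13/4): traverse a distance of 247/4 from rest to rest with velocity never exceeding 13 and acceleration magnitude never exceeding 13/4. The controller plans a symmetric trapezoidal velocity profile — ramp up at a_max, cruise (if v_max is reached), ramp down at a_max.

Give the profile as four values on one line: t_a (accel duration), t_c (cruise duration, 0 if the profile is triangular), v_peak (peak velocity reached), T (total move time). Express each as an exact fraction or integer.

(v_max)²/a_max = 13²/(13/4) = 52
247/4 ≥ 52 so v_max reached
t_a = 13/(13/4) = 4; v_peak = 13
d_cruise = 247/4 − 52 = 39/4; t_c = (39/4)/13 = 3/4
T = 2·4 + 3/4 = 35/4

t_a=4 t_c=3/4 v_peak=13 T=35/4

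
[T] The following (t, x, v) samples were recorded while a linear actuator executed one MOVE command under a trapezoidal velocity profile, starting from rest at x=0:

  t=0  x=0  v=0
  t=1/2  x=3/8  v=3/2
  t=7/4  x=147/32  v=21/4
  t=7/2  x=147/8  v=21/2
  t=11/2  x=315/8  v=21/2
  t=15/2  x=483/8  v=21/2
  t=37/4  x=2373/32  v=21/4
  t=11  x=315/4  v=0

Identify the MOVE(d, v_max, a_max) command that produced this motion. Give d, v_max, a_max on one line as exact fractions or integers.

final state: t=11, x=315/4, v=0 → d = 315/4
a_max = (3/2−0)/(1/2−0) = 3
max v = 21/2 over t∈[7/2,15/2] → v_max = 21/2
check: 21/2·(7/2+4) = 315/4 ✓

d=315/4 v_max=21/2 a_max=3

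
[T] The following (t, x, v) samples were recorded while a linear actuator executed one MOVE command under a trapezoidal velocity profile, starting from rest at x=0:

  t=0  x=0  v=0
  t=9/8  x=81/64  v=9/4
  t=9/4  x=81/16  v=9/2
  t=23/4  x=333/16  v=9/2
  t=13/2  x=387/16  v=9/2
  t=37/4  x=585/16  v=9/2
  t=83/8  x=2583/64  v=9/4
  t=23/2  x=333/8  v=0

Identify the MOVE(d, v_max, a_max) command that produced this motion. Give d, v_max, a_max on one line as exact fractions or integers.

d=333/8 v_max=9/2 a_max=2

final state: t=23/2, x=333/8, v=0 → d = 333/8
a_max = (9/4−0)/(9/8−0) = 2
max v = 9/2 over t∈[9/4,37/4] → v_max = 9/2
check: 9/2·(9/4+7) = 333/8 ✓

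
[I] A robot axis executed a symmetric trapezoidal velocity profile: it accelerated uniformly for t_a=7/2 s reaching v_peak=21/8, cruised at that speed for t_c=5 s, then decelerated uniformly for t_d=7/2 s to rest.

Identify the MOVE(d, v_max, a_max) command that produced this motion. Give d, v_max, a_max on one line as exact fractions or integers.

d=357/16 v_max=21/8 a_max=3/4

a_max = (21/8)/(7/2) = 3/4
d_a = ½·21/8·7/2 = 147/32; d_c = 21/8·5 = 105/8
d = 2·147/32 + 105/8 = 357/16
t_c = 5 > 0 ⇒ limit active, v_max = 21/8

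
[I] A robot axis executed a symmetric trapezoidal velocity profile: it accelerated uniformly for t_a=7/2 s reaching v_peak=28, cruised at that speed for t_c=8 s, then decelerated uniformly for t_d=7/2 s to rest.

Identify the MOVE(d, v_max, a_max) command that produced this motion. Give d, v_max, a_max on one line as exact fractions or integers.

a_max = 28/(7/2) = 8
d_a = ½·28·7/2 = 49; d_c = 28·8 = 224
d = 2·49 + 224 = 322
t_c = 8 > 0 so v_max = 28

d=322 v_max=28 a_max=8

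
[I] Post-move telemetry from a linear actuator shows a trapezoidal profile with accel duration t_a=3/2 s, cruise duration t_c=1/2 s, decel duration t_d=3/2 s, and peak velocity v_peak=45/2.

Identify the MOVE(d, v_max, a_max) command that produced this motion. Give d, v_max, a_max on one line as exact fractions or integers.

d=45 v_max=45/2 a_max=15

a_max = (45/2)/(3/2) = 15
d_a = ½·45/2·3/2 = 135/8; d_c = 45/2·1/2 = 45/4
d = 2·135/8 + 45/4 = 45
t_c = 1/2 > 0 → v_max = v_peak = 45/2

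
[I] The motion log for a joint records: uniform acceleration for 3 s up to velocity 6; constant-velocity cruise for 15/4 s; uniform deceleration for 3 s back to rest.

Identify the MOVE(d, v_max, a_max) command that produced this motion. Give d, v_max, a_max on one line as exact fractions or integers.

a_max = 6/3 = 2
d_a = ½·6·3 = 9; d_c = 6·15/4 = 45/2
d = 2·9 + 45/2 = 81/2
t_c = 15/4 > 0 ⇒ limit active, v_max = 6

d=81/2 v_max=6 a_max=2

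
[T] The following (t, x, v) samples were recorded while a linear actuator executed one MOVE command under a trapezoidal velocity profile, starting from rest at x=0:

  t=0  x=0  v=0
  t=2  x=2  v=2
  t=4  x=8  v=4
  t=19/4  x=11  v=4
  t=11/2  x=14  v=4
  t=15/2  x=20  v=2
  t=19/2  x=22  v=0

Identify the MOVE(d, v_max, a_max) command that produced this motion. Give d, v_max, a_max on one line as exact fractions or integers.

d=22 v_max=4 a_max=1

final state: t=19/2, x=22, v=0 → d = 22
a_max = (2−0)/(2−0) = 1
max v = 4 over t∈[4,11/2] → v_max = 4
check: 4·(4+3/2) = 22 ✓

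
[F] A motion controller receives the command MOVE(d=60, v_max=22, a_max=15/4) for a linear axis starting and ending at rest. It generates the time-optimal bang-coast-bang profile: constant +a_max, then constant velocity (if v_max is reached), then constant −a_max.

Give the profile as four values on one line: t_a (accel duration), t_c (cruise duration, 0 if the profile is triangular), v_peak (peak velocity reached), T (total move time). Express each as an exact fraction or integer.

t_a=4 t_c=0 v_peak=15 T=8

v_max²/a_max = 22²/(15/4) = 1936/15
60 < 1936/15 ⇒ no cruise
v_peak = √(60·15/4) = √225 = 15
t_a = 15/(15/4) = 4; t_c = 0
T = 2·4 = 8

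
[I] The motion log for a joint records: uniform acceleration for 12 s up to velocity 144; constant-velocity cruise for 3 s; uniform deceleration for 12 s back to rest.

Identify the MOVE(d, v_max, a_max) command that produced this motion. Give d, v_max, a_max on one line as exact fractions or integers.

d=2160 v_max=144 a_max=12

a_max = 144/12 = 12
d_a = ½·144·12 = 864; d_c = 144·3 = 432
d = 2·864 + 432 = 2160
t_c = 3 > 0 → v_max = v_peak = 144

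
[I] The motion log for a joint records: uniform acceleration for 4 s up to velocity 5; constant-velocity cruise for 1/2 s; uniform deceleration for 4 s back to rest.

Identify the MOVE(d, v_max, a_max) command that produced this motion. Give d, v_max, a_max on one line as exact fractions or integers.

a_max = 5/4
d_a = ½·5·4 = 10; d_c = 5·1/2 = 5/2
d = 2·10 + 5/2 = 45/2
t_c = 1/2 > 0 → v_max = v_peak = 5

d=45/2 v_max=5 a_max=5/4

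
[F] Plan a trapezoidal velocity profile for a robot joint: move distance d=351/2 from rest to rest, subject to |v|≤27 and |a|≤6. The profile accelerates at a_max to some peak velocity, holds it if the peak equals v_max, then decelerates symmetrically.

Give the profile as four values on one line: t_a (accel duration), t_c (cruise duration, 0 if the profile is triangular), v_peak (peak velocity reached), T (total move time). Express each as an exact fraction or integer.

t_a=9/2 t_c=2 v_peak=27 T=11

v_max²/a_max = 27²/6 = 243/2
351/2 ≥ 243/2 so v_max reached
t_a = 27/6 = 9/2; v_peak = 27
d_cruise = 351/2 − 243/2 = 54; t_c = 54/27 = 2
T = 2·9/2 + 2 = 11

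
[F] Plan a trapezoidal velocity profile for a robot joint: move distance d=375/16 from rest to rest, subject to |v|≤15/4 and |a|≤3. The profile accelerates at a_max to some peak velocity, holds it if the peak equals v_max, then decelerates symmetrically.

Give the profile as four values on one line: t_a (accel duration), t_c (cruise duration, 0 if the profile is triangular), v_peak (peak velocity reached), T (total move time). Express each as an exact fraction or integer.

t_a=5/4 t_c=5 v_peak=15/4 T=15/2

v_max²/a_max = (15/4)²/3 = 75/16
375/16 ≥ 75/16 so v_max reached
t_a = (15/4)/3 = 5/4; v_peak = 15/4
d_cruise = 375/16 − 75/16 = 75/4; t_c = (75/4)/(15/4) = 5
T = 2·5/4 + 5 = 15/2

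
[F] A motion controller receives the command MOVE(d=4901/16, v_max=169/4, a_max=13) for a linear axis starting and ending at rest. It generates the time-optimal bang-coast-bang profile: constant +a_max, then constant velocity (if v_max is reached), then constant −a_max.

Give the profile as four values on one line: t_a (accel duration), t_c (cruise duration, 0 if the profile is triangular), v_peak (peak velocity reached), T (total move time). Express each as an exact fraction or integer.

t_a=13/4 t_c=4 v_peak=169/4 T=21/2

v_max²/a_max = (169/4)²/13 = 2197/16
4901/16 ≥ 2197/16 ⇒ cruise phase
t_a = (169/4)/13 = 13/4; v_peak = 169/4
d_cruise = 4901/16 − 2197/16 = 169; t_c = 169/(169/4) = 4
T = 2·13/4 + 4 = 21/2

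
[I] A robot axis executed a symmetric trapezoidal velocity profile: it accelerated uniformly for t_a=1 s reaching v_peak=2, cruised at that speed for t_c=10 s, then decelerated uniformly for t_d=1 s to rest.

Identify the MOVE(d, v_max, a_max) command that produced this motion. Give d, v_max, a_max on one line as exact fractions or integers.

d=22 v_max=2 a_max=2

a_max = 2/1 = 2
d_a = ½·2·1 = 1; d_c = 2·10 = 20
d = 2·1 + 20 = 22
t_c = 10 > 0 so v_max = 2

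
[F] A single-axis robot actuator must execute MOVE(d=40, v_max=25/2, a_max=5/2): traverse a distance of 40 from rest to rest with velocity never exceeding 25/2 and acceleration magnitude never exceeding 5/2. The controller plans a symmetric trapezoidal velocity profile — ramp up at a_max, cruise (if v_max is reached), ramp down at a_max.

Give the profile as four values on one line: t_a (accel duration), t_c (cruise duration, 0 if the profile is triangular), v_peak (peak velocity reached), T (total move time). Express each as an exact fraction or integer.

t_a=4 t_c=0 v_peak=10 T=8

v_max²/a_max = (25/2)²/(5/2) = 125/2
40 < 125/2 ⇒ no cruise
v_peak = √(40·5/2) = √100 = 10
t_a = 10/(5/2) = 4; t_c = 0
T = 2·4 = 8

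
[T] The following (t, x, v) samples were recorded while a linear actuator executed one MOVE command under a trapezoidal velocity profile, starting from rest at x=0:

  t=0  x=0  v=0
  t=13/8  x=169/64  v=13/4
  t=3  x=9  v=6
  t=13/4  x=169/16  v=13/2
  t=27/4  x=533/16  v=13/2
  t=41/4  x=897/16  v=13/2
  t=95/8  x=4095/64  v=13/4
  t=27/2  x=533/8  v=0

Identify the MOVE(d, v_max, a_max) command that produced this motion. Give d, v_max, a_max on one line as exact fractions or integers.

d=533/8 v_max=13/2 a_max=2

final state: t=27/2, x=533/8, v=0 → d = 533/8
a_max = (13/4−0)/(13/8−0) = 2
max v = 13/2 over t∈[13/4,41/4] → v_max = 13/2
check: 13/2·(13/4+7) = 533/8 ✓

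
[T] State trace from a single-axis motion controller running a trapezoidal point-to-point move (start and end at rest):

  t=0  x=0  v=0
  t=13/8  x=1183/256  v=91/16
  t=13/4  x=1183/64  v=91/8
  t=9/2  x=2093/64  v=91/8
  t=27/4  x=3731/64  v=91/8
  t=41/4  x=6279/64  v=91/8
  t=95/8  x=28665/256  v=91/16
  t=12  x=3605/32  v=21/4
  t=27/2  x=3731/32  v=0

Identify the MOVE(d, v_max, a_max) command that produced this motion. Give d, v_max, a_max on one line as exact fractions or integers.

d=3731/32 v_max=91/8 a_max=7/2

final state: t=27/2, x=3731/32, v=0 → d = 3731/32
a_max = (91/16−0)/(13/8−0) = 7/2
max v = 91/8 over t∈[13/4,41/4] → v_max = 91/8
check: 91/8·(13/4+7) = 3731/32 ✓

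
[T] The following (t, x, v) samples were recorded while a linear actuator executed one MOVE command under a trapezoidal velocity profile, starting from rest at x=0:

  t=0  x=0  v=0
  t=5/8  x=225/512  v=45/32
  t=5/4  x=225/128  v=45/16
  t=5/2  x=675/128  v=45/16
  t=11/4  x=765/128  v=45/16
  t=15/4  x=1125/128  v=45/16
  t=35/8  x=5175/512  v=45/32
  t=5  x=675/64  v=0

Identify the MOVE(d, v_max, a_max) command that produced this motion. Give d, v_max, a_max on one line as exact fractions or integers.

d=675/64 v_max=45/16 a_max=9/4

final state: t=5, x=675/64, v=0 → d = 675/64
a_max = (45/32−0)/(5/8−0) = 9/4
max v = 45/16 over t∈[5/4,15/4] → v_max = 45/16
check: 45/16·(5/4+5/2) = 675/64 ✓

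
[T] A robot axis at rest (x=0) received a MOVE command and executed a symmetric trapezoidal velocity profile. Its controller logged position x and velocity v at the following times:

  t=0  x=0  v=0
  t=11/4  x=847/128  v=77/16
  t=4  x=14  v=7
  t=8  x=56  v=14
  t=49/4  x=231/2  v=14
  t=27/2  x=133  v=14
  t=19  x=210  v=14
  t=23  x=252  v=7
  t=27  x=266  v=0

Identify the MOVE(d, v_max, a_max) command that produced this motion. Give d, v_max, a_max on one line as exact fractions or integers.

final state: t=27, x=266, v=0 → d = 266
a_max = (77/16−0)/(11/4−0) = 7/4
max v = 14 over t∈[8,19] → v_max = 14
check: 14·(8+11) = 266 ✓

d=266 v_max=14 a_max=7/4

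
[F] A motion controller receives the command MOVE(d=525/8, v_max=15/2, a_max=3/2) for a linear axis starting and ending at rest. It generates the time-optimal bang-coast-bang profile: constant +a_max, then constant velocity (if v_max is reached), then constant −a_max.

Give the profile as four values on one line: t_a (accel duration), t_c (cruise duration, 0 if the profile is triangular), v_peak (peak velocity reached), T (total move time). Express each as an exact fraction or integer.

t_a=5 t_c=15/4 v_peak=15/2 T=55/4

(v_max)²/a_max = (15/2)²/(3/2) = 75/2
525/8 ≥ 75/2 → trapezoidal
t_a = (15/2)/(3/2) = 5; v_peak = 15/2
d_cruise = 525/8 − 75/2 = 225/8; t_c = (225/8)/(15/2) = 15/4
T = 2·5 + 15/4 = 55/4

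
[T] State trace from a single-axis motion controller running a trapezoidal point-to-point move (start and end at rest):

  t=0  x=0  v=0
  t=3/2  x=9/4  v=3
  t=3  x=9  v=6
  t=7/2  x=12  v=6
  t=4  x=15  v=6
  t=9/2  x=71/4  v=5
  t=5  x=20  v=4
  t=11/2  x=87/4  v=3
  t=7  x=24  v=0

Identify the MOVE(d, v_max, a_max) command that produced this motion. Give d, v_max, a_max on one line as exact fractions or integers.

d=24 v_max=6 a_max=2

final state: t=7, x=24, v=0 → d = 24
a_max = (3−0)/(3/2−0) = 2
max v = 6 over t∈[3,4] → v_max = 6
check: 6·(3+1) = 24 ✓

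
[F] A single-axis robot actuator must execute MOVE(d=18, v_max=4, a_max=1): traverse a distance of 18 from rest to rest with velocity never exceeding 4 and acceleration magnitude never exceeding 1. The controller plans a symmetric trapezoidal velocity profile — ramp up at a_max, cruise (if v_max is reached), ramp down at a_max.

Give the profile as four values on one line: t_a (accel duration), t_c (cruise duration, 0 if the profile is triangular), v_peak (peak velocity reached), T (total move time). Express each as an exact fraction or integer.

vₘ²/aₘ = 4²/1 = 16
18 ≥ 16 → trapezoidal
t_a = 4/1 = 4; v_peak = 4
d_cruise = 18 − 16 = 2; t_c = 2/4 = 1/2
T = 2·4 + 1/2 = 17/2

t_a=4 t_c=1/2 v_peak=4 T=17/2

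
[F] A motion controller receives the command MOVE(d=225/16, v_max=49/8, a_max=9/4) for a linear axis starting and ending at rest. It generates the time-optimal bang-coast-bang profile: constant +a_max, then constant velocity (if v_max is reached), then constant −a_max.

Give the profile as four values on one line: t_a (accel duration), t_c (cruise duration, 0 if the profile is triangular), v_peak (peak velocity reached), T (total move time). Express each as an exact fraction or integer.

t_a=5/2 t_c=0 v_peak=45/8 T=5

(v_max)²/a_max = (49/8)²/(9/4) = 2401/144
225/16 < 2401/144 so t_c = 0
v_peak = √(225/16·9/4) = √(2025/64) = 45/8
t_a = (45/8)/(9/4) = 5/2; t_c = 0
T = 2·5/2 = 5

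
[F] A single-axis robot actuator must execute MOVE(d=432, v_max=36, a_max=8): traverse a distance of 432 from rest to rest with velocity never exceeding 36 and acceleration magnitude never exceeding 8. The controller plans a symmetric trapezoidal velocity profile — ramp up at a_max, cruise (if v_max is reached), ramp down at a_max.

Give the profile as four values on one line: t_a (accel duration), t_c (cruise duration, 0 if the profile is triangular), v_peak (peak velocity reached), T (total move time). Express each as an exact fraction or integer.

vₘ²/aₘ = 36²/8 = 162
432 ≥ 162 so v_max reached
t_a = 36/8 = 9/2; v_peak = 36
d_cruise = 432 − 162 = 270; t_c = 270/36 = 15/2
T = 2·9/2 + 15/2 = 33/2

t_a=9/2 t_c=15/2 v_peak=36 T=33/2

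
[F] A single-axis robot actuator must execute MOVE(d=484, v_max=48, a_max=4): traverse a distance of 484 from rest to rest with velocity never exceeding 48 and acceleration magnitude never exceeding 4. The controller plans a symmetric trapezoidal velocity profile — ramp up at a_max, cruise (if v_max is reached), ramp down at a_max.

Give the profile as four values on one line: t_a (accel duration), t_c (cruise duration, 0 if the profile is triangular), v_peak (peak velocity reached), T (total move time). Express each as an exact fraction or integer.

t_a=11 t_c=0 v_peak=44 T=22

(v_max)²/a_max = 48²/4 = 576
484 < 576 ⇒ no cruise
v_peak = √(484·4) = √1936 = 44
t_a = 44/4 = 11; t_c = 0
T = 2·11 = 22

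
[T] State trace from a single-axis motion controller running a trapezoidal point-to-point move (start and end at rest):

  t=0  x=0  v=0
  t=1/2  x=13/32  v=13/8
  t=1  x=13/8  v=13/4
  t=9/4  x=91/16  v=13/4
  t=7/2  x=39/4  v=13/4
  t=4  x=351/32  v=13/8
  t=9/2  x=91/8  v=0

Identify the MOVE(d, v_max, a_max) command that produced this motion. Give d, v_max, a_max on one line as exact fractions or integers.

final state: t=9/2, x=91/8, v=0 → d = 91/8
a_max = (13/8−0)/(1/2−0) = 13/4
max v = 13/4 over t∈[1,7/2] → v_max = 13/4
check: 13/4·(1+5/2) = 91/8 ✓

d=91/8 v_max=13/4 a_max=13/4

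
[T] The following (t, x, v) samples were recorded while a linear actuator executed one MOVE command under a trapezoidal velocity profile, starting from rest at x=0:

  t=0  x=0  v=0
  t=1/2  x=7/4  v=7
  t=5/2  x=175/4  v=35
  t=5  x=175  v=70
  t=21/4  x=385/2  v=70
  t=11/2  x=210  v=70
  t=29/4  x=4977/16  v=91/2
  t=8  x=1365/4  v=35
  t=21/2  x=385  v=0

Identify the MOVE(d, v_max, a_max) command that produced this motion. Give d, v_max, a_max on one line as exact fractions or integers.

final state: t=21/2, x=385, v=0 → d = 385
a_max = (7−0)/(1/2−0) = 14
max v = 70 over t∈[5,11/2] → v_max = 70
check: 70·(5+1/2) = 385 ✓

d=385 v_max=70 a_max=14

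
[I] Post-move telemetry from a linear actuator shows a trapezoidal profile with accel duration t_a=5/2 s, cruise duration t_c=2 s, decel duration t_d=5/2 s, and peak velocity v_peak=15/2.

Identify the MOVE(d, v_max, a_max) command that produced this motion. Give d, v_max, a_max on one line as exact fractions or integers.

a_max = (15/2)/(5/2) = 3
d_a = ½·15/2·5/2 = 75/8; d_c = 15/2·2 = 15
d = 2·75/8 + 15 = 135/4
t_c = 2 > 0 so v_max = 15/2

d=135/4 v_max=15/2 a_max=3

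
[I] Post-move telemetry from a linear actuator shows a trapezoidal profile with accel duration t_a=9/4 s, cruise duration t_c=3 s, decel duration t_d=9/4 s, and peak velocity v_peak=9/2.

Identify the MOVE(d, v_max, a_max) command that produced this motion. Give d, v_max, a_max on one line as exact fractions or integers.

d=189/8 v_max=9/2 a_max=2

a_max = (9/2)/(9/4) = 2
d_a = ½·9/2·9/4 = 81/16; d_c = 9/2·3 = 27/2
d = 2·81/16 + 27/2 = 189/8
t_c = 3 > 0 ⇒ limit active, v_max = 9/2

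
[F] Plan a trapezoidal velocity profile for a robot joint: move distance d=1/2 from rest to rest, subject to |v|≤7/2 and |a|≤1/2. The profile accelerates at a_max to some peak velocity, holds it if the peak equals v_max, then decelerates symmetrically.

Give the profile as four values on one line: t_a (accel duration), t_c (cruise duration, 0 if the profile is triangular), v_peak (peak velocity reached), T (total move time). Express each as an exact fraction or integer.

v_max²/a_max = (7/2)²/(1/2) = 49/2
1/2 < 49/2 ⇒ no cruise
v_peak = √(1/2·1/2) = √(1/4) = 1/2
t_a = (1/2)/(1/2) = 1; t_c = 0
T = 2·1 = 2

t_a=1 t_c=0 v_peak=1/2 T=2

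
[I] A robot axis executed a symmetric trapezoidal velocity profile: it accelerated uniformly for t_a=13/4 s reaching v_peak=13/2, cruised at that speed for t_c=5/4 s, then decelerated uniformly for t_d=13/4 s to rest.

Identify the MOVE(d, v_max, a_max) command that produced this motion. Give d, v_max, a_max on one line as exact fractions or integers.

a_max = (13/2)/(13/4) = 2
d_a = ½·13/2·13/4 = 169/16; d_c = 13/2·5/4 = 65/8
d = 2·169/16 + 65/8 = 117/4
t_c = 5/4 > 0 → v_max = v_peak = 13/2

d=117/4 v_max=13/2 a_max=2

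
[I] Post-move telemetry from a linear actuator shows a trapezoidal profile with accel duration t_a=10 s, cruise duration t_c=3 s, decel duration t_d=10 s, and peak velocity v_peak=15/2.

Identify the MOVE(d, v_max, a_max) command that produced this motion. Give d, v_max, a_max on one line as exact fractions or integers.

d=195/2 v_max=15/2 a_max=3/4

a_max = (15/2)/10 = 3/4
d_a = ½·15/2·10 = 75/2; d_c = 15/2·3 = 45/2
d = 2·75/2 + 45/2 = 195/2
t_c = 3 > 0 → v_max = v_peak = 15/2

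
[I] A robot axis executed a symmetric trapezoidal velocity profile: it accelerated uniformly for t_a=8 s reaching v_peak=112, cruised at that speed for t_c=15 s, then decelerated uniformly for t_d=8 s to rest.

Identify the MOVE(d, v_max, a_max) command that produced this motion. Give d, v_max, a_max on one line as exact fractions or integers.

d=2576 v_max=112 a_max=14

a_max = 112/8 = 14
d_a = ½·112·8 = 448; d_c = 112·15 = 1680
d = 2·448 + 1680 = 2576
t_c = 15 > 0 ⇒ limit active, v_max = 112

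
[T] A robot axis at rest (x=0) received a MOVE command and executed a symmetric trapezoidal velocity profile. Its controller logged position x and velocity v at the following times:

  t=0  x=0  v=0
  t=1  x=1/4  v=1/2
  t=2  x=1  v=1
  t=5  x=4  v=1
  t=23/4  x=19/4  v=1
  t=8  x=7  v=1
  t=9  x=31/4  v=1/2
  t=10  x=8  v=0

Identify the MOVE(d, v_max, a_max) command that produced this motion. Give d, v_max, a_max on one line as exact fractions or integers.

d=8 v_max=1 a_max=1/2

final state: t=10, x=8, v=0 → d = 8
a_max = (1/2−0)/(1−0) = 1/2
max v = 1 over t∈[2,8] → v_max = 1
check: 1·(2+6) = 8 ✓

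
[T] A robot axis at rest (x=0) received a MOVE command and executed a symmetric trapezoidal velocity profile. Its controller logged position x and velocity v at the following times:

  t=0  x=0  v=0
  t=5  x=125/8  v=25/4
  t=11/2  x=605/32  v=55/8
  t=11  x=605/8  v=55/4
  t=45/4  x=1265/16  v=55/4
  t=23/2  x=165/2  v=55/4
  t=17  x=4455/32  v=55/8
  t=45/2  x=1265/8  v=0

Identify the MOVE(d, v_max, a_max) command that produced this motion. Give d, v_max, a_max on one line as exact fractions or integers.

d=1265/8 v_max=55/4 a_max=5/4

final state: t=45/2, x=1265/8, v=0 → d = 1265/8
a_max = (25/4−0)/(5−0) = 5/4
max v = 55/4 over t∈[11,23/2] → v_max = 55/4
check: 55/4·(11+1/2) = 1265/8 ✓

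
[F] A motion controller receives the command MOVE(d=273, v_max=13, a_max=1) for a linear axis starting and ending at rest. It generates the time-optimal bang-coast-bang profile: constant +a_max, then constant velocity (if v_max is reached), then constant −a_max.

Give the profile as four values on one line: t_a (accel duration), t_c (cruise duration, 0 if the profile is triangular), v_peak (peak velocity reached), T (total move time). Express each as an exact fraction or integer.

t_a=13 t_c=8 v_peak=13 T=34

v_max²/a_max = 13²/1 = 169
273 ≥ 169 → trapezoidal
t_a = 13/1 = 13; v_peak = 13
d_cruise = 273 − 169 = 104; t_c = 104/13 = 8
T = 2·13 + 8 = 34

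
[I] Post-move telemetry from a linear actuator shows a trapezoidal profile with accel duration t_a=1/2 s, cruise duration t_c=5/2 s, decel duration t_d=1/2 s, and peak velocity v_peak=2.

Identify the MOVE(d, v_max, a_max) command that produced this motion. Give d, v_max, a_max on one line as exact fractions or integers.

d=6 v_max=2 a_max=4

a_max = 2/(1/2) = 4
d_a = ½·2·1/2 = 1/2; d_c = 2·5/2 = 5
d = 2·1/2 + 5 = 6
t_c = 5/2 > 0 so v_max = 2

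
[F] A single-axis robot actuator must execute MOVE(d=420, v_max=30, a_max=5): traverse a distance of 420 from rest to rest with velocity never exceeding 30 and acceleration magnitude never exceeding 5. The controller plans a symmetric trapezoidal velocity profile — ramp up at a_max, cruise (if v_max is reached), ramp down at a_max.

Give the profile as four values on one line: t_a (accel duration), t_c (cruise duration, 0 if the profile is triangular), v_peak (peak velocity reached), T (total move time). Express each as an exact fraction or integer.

v_max²/a_max = 30²/5 = 180
420 ≥ 180 so v_max reached
t_a = 30/5 = 6; v_peak = 30
d_cruise = 420 − 180 = 240; t_c = 240/30 = 8
T = 2·6 + 8 = 20

t_a=6 t_c=8 v_peak=30 T=20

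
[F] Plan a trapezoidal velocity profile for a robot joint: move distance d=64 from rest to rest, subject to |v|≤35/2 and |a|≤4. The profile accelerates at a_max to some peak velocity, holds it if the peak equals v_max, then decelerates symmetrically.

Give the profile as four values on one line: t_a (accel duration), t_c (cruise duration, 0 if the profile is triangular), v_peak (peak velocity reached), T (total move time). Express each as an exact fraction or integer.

t_a=4 t_c=0 v_peak=16 T=8

(v_max)²/a_max = (35/2)²/4 = 1225/16
64 < 1225/16 so t_c = 0
v_peak = √(64·4) = √256 = 16
t_a = 16/4 = 4; t_c = 0
T = 2·4 = 8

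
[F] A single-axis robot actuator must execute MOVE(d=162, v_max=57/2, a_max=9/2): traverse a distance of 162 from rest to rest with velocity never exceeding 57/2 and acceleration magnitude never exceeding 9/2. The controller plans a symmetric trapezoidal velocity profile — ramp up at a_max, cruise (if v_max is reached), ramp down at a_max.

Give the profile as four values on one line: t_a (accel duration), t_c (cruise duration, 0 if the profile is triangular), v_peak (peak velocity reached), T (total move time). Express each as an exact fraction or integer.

t_a=6 t_c=0 v_peak=27 T=12

(v_max)²/a_max = (57/2)²/(9/2) = 361/2
162 < 361/2 ⇒ no cruise
v_peak = √(162·9/2) = √729 = 27
t_a = 27/(9/2) = 6; t_c = 0
T = 2·6 = 12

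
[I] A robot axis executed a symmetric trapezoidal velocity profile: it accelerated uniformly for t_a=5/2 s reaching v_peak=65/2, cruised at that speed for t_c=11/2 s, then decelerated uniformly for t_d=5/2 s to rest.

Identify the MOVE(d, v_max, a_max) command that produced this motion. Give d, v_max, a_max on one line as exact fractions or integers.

d=260 v_max=65/2 a_max=13

a_max = (65/2)/(5/2) = 13
d_a = ½·65/2·5/2 = 325/8; d_c = 65/2·11/2 = 715/4
d = 2·325/8 + 715/4 = 260
t_c = 11/2 > 0 ⇒ limit active, v_max = 65/2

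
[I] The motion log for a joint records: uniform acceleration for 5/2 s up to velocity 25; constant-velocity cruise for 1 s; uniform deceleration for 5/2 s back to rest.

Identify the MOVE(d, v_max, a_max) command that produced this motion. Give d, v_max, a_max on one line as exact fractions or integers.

a_max = 25/(5/2) = 10
d_a = ½·25·5/2 = 125/4; d_c = 25·1 = 25
d = 2·125/4 + 25 = 175/2
t_c = 1 > 0 so v_max = 25

d=175/2 v_max=25 a_max=10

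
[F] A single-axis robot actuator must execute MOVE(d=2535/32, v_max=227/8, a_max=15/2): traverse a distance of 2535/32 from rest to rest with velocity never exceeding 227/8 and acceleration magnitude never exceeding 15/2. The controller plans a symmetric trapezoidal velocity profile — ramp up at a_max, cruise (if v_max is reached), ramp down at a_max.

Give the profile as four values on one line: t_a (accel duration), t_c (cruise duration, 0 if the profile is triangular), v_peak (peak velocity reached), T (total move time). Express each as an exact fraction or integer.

(v_max)²/a_max = (227/8)²/(15/2) = 51529/480
2535/32 < 51529/480 → triangular
v_peak = √(2535/32·15/2) = √(38025/64) = 195/8
t_a = (195/8)/(15/2) = 13/4; t_c = 0
T = 2·13/4 = 13/2

t_a=13/4 t_c=0 v_peak=195/8 T=13/2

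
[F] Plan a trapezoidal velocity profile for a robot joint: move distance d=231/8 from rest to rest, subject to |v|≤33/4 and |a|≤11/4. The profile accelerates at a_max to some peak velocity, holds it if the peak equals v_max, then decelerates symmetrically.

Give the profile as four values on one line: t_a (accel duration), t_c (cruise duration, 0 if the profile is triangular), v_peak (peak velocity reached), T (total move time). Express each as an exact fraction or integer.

(v_max)²/a_max = (33/4)²/(11/4) = 99/4
231/8 ≥ 99/4 ⇒ cruise phase
t_a = (33/4)/(11/4) = 3; v_peak = 33/4
d_cruise = 231/8 − 99/4 = 33/8; t_c = (33/8)/(33/4) = 1/2
T = 2·3 + 1/2 = 13/2

t_a=3 t_c=1/2 v_peak=33/4 T=13/2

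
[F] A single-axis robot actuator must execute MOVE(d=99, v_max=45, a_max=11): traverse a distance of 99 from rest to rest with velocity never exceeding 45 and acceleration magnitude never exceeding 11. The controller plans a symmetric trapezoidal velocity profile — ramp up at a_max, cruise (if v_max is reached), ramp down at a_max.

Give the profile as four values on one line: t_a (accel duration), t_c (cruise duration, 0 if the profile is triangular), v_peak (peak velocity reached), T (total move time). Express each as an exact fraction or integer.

(v_max)²/a_max = 45²/11 = 2025/11
99 < 2025/11 ⇒ no cruise
v_peak = √(99·11) = √1089 = 33
t_a = 33/11 = 3; t_c = 0
T = 2·3 = 6

t_a=3 t_c=0 v_peak=33 T=6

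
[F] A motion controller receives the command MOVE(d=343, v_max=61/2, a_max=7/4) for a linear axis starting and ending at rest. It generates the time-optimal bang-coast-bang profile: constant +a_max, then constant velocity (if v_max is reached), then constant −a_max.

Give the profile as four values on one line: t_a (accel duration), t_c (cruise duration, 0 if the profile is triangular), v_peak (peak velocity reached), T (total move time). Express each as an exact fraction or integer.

v_max²/a_max = (61/2)²/(7/4) = 3721/7
343 < 3721/7 → triangular
v_peak = √(343·7/4) = √(2401/4) = 49/2
t_a = (49/2)/(7/4) = 14; t_c = 0
T = 2·14 = 28

t_a=14 t_c=0 v_peak=49/2 T=28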